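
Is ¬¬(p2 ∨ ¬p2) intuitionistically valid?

Yes

This is the double negation of excluded middle, which is intuitionistically derivable.
Assuming ¬(p2 ∨ ¬p2): from p2 we'd get p2 ∨ ¬p2, so ¬p2; but then p2 ∨ ¬p2 again — contradiction. Hence ¬¬(p2 ∨ ¬p2).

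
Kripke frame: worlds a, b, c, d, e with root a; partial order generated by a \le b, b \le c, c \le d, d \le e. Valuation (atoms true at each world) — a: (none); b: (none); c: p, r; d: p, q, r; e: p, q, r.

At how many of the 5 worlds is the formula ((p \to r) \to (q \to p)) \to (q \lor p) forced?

a: does not force it — a \nVdash ((p \to r) \to (q \to p)) \to (q \lor p): already at a itself, a \Vdash (p \to r) \to (q \to p) but a \nVdash q \lor p.
b: does not force it.
c: forces it.
d: forces it.
e: forces it.
Worlds forcing the formula: {c, d, e}.

3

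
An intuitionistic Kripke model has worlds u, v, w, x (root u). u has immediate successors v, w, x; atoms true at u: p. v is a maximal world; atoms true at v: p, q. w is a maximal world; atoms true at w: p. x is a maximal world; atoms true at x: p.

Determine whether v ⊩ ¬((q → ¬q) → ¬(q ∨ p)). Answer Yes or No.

No

v ⊮ ¬((q → ¬q) → ¬(q ∨ p)) since v is accessible from v and v ⊩ (q → ¬q) → ¬(q ∨ p).
v ⊩ (q → ¬q) → ¬(q ∨ p) vacuously: no world accessible from v forces the antecedent q → ¬q.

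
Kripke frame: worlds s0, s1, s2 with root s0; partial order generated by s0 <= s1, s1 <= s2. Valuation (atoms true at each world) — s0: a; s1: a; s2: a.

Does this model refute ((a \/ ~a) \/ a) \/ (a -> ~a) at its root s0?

No

s0 ||- ((a \/ ~a) \/ a) \/ (a -> ~a) via the disjunct (a \/ ~a) \/ a.
So the root s0 forces ((a \/ ~a) \/ a) \/ (a -> ~a); the model is not a countermodel.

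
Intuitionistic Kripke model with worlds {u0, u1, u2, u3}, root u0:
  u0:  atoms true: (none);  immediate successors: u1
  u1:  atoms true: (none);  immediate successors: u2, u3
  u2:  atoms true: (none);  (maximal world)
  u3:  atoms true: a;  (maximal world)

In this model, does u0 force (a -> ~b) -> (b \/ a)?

u0 ||-/- (a -> ~b) -> (b \/ a): already at u0 itself, u0 ||- a -> ~b but u0 ||-/- b \/ a.
u0 ||-/- b \/ a: neither disjunct is forced at u0.
u0 lacks atom b, so u0 ||-/- b.

No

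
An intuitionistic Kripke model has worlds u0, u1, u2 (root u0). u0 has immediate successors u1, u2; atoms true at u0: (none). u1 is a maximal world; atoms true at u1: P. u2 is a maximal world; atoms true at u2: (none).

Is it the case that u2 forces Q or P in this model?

u2 does not force Q or P: neither disjunct is forced at u2.
u2 lacks atom Q, so u2 does not force Q.

No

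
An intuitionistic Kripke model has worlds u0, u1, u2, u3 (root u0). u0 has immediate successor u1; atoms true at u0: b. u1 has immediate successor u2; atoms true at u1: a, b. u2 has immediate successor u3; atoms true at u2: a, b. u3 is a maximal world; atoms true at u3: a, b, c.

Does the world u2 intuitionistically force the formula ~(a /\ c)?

u2 ||-/- ~(a /\ c) since u3 is accessible from u2 and u3 ||- a /\ c.
u3 ||- a /\ c since u3 forces both conjuncts.

No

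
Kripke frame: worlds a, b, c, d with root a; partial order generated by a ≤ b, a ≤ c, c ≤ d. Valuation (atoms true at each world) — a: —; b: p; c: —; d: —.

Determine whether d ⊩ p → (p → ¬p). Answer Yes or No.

Yes

d ⊩ p → (p → ¬p) vacuously: no world accessible from d forces the antecedent p.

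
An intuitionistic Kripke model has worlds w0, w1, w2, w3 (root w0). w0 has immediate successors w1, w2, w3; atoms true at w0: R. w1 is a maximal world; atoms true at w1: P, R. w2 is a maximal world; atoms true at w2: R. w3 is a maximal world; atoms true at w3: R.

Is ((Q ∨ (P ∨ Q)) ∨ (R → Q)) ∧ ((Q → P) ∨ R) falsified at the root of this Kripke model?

w0 ⊮ ((Q ∨ (P ∨ Q)) ∨ (R → Q)) ∧ ((Q → P) ∨ R) since w0 fails (Q ∨ (P ∨ Q)) ∨ (R → Q).
So the root w0 does not force ((Q ∨ (P ∨ Q)) ∨ (R → Q)) ∧ ((Q → P) ∨ R); the model is a countermodel.

Yes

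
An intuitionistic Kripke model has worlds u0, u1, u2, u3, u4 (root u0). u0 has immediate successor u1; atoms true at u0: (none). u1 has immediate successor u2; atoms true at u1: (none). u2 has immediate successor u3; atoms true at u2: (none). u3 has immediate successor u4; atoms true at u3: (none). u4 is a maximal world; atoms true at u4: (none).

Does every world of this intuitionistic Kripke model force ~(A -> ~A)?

No

Not every world: u0 ||-/- ~(A -> ~A).
u0 ||-/- ~(A -> ~A) since u0 is accessible from u0 and u0 ||- A -> ~A.
u0 ||- A -> ~A vacuously: no world accessible from u0 forces the antecedent A.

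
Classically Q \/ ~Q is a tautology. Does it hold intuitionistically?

No

This is the law of excluded middle, which is not intuitionistically valid.
A Kripke countermodel: worlds 0, 1; order generated by 0 <= 1; atoms true at each world — 0:{}; 1:{Q}.
0 ||-/- Q \/ ~Q: neither disjunct is forced at 0.
0 lacks atom Q, so 0 ||-/- Q.
So the root 0 does not force the formula.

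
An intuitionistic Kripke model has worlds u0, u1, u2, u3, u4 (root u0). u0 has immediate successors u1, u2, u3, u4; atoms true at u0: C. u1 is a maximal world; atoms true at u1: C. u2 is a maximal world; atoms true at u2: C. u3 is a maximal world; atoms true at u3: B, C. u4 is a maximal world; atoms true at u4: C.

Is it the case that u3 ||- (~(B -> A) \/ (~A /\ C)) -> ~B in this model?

No

u3 ||-/- (~(B -> A) \/ (~A /\ C)) -> ~B: already at u3 itself, u3 ||- ~(B -> A) \/ (~A /\ C) but u3 ||-/- ~B.
u3 ||-/- ~B since u3 is accessible from u3 and u3 ||- B.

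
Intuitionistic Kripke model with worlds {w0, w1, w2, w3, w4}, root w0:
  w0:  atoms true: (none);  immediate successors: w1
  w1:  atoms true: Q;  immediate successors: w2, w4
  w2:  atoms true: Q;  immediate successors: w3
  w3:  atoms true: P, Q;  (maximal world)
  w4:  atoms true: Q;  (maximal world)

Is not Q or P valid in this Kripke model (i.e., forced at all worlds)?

No

Not every world: w0 does not force not Q or P.
w0 does not force not Q or P: neither disjunct is forced at w0.
w0 does not force not Q since w1 is accessible from w0 and w1 forces Q.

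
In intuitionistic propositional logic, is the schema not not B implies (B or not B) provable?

This is a variant of double-negation elimination (deriving excluded middle from double negation), which is not intuitionistically valid.
A Kripke countermodel: worlds s0, s1; order generated by s0 <= s1; atoms true at each world — s0:{}; s1:{B}.
s0 does not force not not B implies (B or not B): already at s0 itself, s0 forces not not B but s0 does not force B or not B.
s0 does not force B or not B: neither disjunct is forced at s0.
s0 lacks atom B, so s0 does not force B.
So the root s0 does not force the formula.

No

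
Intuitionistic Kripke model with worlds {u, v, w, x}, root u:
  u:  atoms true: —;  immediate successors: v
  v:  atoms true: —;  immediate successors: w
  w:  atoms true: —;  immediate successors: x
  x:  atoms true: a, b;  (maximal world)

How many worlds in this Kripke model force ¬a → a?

4

u: forces it.
v: forces it.
w: forces it.
x: forces it.
Worlds forcing the formula: {u, v, w, x}.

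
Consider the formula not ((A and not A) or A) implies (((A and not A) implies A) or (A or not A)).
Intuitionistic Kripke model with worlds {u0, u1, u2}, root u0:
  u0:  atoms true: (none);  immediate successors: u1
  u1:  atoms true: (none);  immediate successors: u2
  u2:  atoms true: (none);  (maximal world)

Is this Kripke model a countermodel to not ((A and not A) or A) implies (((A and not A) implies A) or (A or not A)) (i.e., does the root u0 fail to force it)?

u0 forces not ((A and not A) or A) implies (((A and not A) implies A) or (A or not A)): every world accessible from u0 that forces not ((A and not A) or A) (namely u0, u1, u2) also forces ((A and not A) implies A) or (A or not A).
So the root u0 forces not ((A and not A) or A) implies (((A and not A) implies A) or (A or not A)); the model is not a countermodel.

No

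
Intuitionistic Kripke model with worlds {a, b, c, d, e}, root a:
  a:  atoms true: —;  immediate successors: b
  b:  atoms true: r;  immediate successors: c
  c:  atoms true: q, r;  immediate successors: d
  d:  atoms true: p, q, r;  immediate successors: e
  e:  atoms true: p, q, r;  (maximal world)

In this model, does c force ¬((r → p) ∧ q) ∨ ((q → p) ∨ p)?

No

c ⊮ ¬((r → p) ∧ q) ∨ ((q → p) ∨ p): neither disjunct is forced at c.
c ⊮ ¬((r → p) ∧ q) since d is accessible from c and d ⊩ (r → p) ∧ q.
d ⊩ (r → p) ∧ q since d forces both conjuncts.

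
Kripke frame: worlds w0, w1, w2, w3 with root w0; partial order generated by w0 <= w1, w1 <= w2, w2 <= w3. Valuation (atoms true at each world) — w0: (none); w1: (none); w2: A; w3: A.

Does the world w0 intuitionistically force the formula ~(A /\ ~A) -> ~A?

No

w0 ||-/- ~(A /\ ~A) -> ~A: already at w0 itself, w0 ||- ~(A /\ ~A) but w0 ||-/- ~A.
w0 ||-/- ~A since w2 is accessible from w0 and w2 ||- A.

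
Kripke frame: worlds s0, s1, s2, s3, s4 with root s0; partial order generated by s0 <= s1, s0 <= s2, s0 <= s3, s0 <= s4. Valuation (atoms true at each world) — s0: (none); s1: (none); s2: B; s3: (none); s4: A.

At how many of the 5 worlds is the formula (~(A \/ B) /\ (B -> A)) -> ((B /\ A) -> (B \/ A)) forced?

5

s0: forces it.
s1: forces it.
s2: forces it.
s3: forces it.
s4: forces it.
Worlds forcing the formula: {s0, s1, s2, s3, s4}.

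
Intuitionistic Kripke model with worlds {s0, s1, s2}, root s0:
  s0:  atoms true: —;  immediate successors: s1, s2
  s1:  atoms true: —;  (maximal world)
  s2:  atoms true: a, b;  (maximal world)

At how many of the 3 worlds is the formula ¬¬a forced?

1

s0: does not force it — s0 ⊮ ¬¬a since s1 is accessible from s0 and s1 ⊩ ¬a.
s1: does not force it — s1 ⊮ ¬¬a since s1 is accessible from s1 and s1 ⊩ ¬a.
s2: forces it.
Worlds forcing the formula: {s2}.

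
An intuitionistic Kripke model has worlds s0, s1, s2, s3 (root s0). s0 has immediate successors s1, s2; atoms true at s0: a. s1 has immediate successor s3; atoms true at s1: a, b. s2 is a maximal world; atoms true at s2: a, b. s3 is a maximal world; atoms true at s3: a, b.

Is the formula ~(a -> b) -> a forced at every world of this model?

s0 ||- ~(a -> b) -> a vacuously: no world accessible from s0 forces the antecedent ~(a -> b).
Since the root s0 forces ~(a -> b) -> a and forcing is persistent (monotone upward), every world forces it.

Yes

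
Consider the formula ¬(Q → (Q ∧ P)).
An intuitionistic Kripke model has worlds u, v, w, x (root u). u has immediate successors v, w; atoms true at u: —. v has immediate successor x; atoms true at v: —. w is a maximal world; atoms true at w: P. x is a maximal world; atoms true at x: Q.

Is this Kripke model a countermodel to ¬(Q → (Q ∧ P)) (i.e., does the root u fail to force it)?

Yes

u ⊮ ¬(Q → (Q ∧ P)) since w is accessible from u and w ⊩ Q → (Q ∧ P).
w ⊩ Q → (Q ∧ P) vacuously: no world accessible from w forces the antecedent Q.
So the root u does not force ¬(Q → (Q ∧ P)); the model is a countermodel.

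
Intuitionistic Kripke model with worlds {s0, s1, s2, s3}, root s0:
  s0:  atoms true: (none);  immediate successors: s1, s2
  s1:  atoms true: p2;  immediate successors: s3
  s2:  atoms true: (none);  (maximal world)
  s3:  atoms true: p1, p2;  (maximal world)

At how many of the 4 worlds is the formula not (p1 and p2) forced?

s0: does not force it — s0 does not force not (p1 and p2) since s3 is accessible from s0 and s3 forces p1 and p2.
s1: does not force it — s1 does not force not (p1 and p2) since s3 is accessible from s1 and s3 forces p1 and p2.
s2: forces it.
s3: does not force it.
Worlds forcing the formula: {s2}.

1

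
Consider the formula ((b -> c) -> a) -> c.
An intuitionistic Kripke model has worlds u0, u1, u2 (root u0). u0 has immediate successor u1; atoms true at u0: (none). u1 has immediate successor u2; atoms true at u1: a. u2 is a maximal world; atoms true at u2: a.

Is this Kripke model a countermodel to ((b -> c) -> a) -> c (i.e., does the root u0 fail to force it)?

Yes

u0 ||-/- ((b -> c) -> a) -> c: at the accessible world u1, u1 ||- (b -> c) -> a but u1 ||-/- c.
u1 lacks atom c, so u1 ||-/- c.
So the root u0 does not force ((b -> c) -> a) -> c; the model is a countermodel.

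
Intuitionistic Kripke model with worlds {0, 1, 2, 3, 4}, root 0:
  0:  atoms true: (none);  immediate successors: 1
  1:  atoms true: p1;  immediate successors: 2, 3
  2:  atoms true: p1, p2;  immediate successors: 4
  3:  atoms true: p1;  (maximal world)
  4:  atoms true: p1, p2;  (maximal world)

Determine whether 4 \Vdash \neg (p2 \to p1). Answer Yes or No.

No

4 \nVdash \neg (p2 \to p1) since 4 is accessible from 4 and 4 \Vdash p2 \to p1.
4 \Vdash p2 \to p1: every world accessible from 4 that forces p2 (namely 4) also forces p1.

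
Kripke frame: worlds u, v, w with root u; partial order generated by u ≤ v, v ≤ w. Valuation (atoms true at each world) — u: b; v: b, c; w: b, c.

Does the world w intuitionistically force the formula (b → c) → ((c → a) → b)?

w ⊩ (b → c) → ((c → a) → b): every world accessible from w that forces b → c (namely w) also forces (c → a) → b.

Yes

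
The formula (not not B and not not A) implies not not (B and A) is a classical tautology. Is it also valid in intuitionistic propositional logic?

Yes

This is the distribution of double negation over conjunction, which is intuitionistically derivable.
Assume not not B, not not A, and not (B and A). From B we'd get not A (since B and A is refuted), contradicting not not A; so not B, contradicting not not B.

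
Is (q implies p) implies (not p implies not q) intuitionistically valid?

Yes

This is the forward direction of contraposition, which is intuitionistically derivable.
Assume q implies p and not p. If q held then p would follow, contradicting not p; so not q.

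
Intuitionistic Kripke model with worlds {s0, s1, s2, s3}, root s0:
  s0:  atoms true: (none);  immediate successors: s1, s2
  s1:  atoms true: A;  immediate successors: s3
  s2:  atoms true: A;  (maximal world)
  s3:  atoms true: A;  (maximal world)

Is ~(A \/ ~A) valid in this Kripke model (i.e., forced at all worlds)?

No

Not every world: s0 ||-/- ~(A \/ ~A).
s0 ||-/- ~(A \/ ~A) since s1 is accessible from s0 and s1 ||- A \/ ~A.
s1 ||- A \/ ~A via the disjunct A.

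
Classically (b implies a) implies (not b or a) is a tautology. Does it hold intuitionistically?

This is the material-implication-as-disjunction principle, which is not intuitionistically valid.
A Kripke countermodel: worlds 0, 1; order generated by 0 <= 1; atoms true at each world — 0:{}; 1:{a,b}.
0 does not force (b implies a) implies (not b or a): already at 0 itself, 0 forces b implies a but 0 does not force not b or a.
0 does not force not b or a: neither disjunct is forced at 0.
0 does not force not b since 1 is accessible from 0 and 1 forces b.
So the root 0 does not force the formula.

No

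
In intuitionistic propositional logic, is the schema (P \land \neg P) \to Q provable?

This is an instance of ex falso quodlibet, which is intuitionistically derivable.
No world can force both P and \neg P, so the antecedent P \land \neg P is never forced and the implication holds vacuously at every world.

Yes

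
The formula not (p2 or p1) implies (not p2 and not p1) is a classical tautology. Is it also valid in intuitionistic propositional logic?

This is a constructively valid De Morgan direction (negated disjunction to conjunction of negations), which is intuitionistically derivable.
From not (p2 or p1): if p2 held then p2 or p1 would, contradiction — so not p2; similarly not p1.

Yes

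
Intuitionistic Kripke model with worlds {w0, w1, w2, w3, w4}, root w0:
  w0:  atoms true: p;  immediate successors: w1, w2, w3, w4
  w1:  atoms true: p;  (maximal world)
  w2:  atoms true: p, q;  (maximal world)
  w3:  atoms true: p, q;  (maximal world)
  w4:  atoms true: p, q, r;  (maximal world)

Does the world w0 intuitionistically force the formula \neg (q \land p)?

w0 \nVdash \neg (q \land p) since w2 is accessible from w0 and w2 \Vdash q \land p.
w2 \Vdash q \land p since w2 forces both conjuncts.

No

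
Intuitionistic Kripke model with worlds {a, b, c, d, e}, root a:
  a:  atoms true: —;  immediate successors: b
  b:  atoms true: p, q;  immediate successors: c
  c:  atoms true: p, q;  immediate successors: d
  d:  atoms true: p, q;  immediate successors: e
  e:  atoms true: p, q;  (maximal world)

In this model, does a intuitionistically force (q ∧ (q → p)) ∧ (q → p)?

No

a ⊮ (q ∧ (q → p)) ∧ (q → p) since a fails q ∧ (q → p).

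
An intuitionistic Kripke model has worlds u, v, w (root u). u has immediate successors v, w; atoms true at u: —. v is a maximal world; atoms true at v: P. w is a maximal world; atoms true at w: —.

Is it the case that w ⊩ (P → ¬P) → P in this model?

w ⊮ (P → ¬P) → P: already at w itself, w ⊩ P → ¬P but w ⊮ P.
w lacks atom P, so w ⊮ P.

No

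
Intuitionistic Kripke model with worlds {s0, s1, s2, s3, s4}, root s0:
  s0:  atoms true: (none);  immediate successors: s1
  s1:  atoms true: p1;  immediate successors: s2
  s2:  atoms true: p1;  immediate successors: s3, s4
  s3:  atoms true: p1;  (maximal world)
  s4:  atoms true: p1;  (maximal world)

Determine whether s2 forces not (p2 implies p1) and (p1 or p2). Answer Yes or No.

No

s2 does not force not (p2 implies p1) and (p1 or p2) since s2 fails not (p2 implies p1).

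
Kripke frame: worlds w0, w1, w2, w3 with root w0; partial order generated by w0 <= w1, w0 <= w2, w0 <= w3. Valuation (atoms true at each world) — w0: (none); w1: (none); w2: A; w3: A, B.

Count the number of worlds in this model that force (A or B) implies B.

2

w0: does not force it — w0 does not force (A or B) implies B: at the accessible world w2, w2 forces A or B but w2 does not force B.
w1: forces it.
w2: does not force it.
w3: forces it.
Worlds forcing the formula: {w1, w3}.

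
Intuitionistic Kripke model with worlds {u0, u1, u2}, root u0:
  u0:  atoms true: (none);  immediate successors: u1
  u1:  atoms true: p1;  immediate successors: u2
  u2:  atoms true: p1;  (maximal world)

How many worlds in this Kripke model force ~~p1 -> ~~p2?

0

u0: does not force it — u0 ||-/- ~~p1 -> ~~p2: already at u0 itself, u0 ||- ~~p1 but u0 ||-/- ~~p2.
u1: does not force it — u1 ||-/- ~~p1 -> ~~p2: already at u1 itself, u1 ||- ~~p1 but u1 ||-/- ~~p2.
u2: does not force it.
Worlds forcing the formula: { }.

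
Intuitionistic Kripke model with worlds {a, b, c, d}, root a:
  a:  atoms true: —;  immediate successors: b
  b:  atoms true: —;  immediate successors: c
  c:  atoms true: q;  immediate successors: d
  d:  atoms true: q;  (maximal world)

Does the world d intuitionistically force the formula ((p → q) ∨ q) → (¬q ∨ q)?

Yes

d ⊩ ((p → q) ∨ q) → (¬q ∨ q): every world accessible from d that forces (p → q) ∨ q (namely d) also forces ¬q ∨ q.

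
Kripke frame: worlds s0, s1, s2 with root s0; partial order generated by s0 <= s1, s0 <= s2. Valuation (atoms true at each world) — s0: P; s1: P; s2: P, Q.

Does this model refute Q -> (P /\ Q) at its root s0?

s0 ||- Q -> (P /\ Q): every world accessible from s0 that forces Q (namely s2) also forces P /\ Q.
So the root s0 forces Q -> (P /\ Q); the model is not a countermodel.

No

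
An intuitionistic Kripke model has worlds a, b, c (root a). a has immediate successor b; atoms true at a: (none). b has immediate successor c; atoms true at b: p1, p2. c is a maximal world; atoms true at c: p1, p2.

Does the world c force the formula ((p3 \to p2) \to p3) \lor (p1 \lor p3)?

c \Vdash ((p3 \to p2) \to p3) \lor (p1 \lor p3) via the disjunct p1 \lor p3.

Yes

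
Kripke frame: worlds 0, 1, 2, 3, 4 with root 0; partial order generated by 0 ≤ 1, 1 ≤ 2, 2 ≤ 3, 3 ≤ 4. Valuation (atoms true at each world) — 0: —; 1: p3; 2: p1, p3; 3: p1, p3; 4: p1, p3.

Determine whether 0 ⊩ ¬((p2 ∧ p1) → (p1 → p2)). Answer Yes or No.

No

0 ⊮ ¬((p2 ∧ p1) → (p1 → p2)) since 0 is accessible from 0 and 0 ⊩ (p2 ∧ p1) → (p1 → p2).
0 ⊩ (p2 ∧ p1) → (p1 → p2) vacuously: no world accessible from 0 forces the antecedent p2 ∧ p1.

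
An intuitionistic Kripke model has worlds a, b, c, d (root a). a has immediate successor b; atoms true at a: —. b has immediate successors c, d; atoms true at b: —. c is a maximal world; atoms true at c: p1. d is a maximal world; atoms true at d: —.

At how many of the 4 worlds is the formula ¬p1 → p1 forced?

1

a: does not force it — a ⊮ ¬p1 → p1: at the accessible world d, d ⊩ ¬p1 but d ⊮ p1.
b: does not force it.
c: forces it.
d: does not force it.
Worlds forcing the formula: {c}.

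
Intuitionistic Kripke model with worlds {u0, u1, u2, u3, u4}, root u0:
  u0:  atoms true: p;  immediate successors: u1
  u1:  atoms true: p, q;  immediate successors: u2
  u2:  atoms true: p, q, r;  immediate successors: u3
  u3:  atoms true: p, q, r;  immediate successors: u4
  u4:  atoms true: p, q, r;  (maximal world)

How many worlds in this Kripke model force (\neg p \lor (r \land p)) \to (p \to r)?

u0: forces it.
u1: forces it.
u2: forces it.
u3: forces it.
u4: forces it.
Worlds forcing the formula: {u0, u1, u2, u3, u4}.

5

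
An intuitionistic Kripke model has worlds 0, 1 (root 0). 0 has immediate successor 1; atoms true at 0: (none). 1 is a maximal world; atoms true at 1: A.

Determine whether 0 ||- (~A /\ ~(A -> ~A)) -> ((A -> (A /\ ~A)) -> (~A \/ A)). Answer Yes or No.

Yes

0 ||- (~A /\ ~(A -> ~A)) -> ((A -> (A /\ ~A)) -> (~A \/ A)) vacuously: no world accessible from 0 forces the antecedent ~A /\ ~(A -> ~A).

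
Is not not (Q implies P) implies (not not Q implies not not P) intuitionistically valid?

This is the distribution of double negation over implication, which is intuitionistically derivable.
Assume not not (Q implies P) and not not Q; suppose not P. Then Q implies P would give not Q (by contraposition), contradicting not not Q; so not (Q implies P), contradicting not not (Q implies P). Hence not not P.

Yes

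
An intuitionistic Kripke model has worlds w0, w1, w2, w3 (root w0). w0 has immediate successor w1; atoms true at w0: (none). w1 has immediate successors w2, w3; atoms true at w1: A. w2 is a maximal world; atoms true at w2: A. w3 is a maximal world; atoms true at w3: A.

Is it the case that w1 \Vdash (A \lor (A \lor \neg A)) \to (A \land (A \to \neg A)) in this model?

w1 \nVdash (A \lor (A \lor \neg A)) \to (A \land (A \to \neg A)): already at w1 itself, w1 \Vdash A \lor (A \lor \neg A) but w1 \nVdash A \land (A \to \neg A).
w1 \nVdash A \land (A \to \neg A) since w1 fails A \to \neg A.

No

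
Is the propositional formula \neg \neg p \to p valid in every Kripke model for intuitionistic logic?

This is double-negation elimination, which is not intuitionistically valid.
A Kripke countermodel: worlds s0, s1; order generated by s0 \le s1; atoms true at each world — s0:{}; s1:{p}.
s0 \nVdash \neg \neg p \to p: already at s0 itself, s0 \Vdash \neg \neg p but s0 \nVdash p.
s0 lacks atom p, so s0 \nVdash p.
So the root s0 does not force the formula.

No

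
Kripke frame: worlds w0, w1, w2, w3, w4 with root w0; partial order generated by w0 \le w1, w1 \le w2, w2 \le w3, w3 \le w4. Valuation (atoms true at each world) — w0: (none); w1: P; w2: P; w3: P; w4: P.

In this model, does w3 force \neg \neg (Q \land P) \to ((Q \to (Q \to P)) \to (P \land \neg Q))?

Yes

w3 \Vdash \neg \neg (Q \land P) \to ((Q \to (Q \to P)) \to (P \land \neg Q)) vacuously: no world accessible from w3 forces the antecedent \neg \neg (Q \land P).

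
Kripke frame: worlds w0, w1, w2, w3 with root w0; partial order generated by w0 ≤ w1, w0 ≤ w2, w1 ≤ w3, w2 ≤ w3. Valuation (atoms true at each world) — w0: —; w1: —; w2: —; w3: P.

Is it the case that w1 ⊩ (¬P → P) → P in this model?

No

w1 ⊮ (¬P → P) → P: already at w1 itself, w1 ⊩ ¬P → P but w1 ⊮ P.
w1 lacks atom P, so w1 ⊮ P.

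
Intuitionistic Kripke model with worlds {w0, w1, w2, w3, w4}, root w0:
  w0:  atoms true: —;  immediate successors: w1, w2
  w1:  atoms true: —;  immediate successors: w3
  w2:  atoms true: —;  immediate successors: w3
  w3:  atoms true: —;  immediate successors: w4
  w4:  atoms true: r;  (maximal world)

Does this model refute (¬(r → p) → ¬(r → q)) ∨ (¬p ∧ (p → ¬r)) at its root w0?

No

w0 ⊩ (¬(r → p) → ¬(r → q)) ∨ (¬p ∧ (p → ¬r)) via the disjunct ¬(r → p) → ¬(r → q).
So the root w0 forces (¬(r → p) → ¬(r → q)) ∨ (¬p ∧ (p → ¬r)); the model is not a countermodel.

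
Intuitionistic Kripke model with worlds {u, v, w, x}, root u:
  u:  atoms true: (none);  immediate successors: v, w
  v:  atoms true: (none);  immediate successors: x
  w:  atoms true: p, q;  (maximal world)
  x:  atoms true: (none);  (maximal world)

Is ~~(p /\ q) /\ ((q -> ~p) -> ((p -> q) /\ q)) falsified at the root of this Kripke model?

Yes

u ||-/- ~~(p /\ q) /\ ((q -> ~p) -> ((p -> q) /\ q)) since u fails ~~(p /\ q).
So the root u does not force ~~(p /\ q) /\ ((q -> ~p) -> ((p -> q) /\ q)); the model is a countermodel.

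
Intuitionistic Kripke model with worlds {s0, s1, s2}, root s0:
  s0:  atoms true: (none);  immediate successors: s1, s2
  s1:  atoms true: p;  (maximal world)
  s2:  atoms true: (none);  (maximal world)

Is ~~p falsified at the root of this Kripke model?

Yes

s0 ||-/- ~~p since s2 is accessible from s0 and s2 ||- ~p.
s2 ||- ~p: no world accessible from s2 forces p.
So the root s0 does not force ~~p; the model is a countermodel.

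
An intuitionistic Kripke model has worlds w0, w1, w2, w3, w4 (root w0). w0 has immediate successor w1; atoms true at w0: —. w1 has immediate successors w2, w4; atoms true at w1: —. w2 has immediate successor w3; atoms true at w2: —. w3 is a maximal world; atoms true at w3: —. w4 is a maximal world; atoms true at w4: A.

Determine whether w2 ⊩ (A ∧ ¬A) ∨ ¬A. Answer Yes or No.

w2 ⊩ (A ∧ ¬A) ∨ ¬A via the disjunct ¬A.

Yes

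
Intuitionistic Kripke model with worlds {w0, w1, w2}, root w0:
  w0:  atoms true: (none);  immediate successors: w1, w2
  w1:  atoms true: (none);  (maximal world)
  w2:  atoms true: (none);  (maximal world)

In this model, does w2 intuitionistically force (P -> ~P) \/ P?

w2 ||- (P -> ~P) \/ P via the disjunct P -> ~P.

Yes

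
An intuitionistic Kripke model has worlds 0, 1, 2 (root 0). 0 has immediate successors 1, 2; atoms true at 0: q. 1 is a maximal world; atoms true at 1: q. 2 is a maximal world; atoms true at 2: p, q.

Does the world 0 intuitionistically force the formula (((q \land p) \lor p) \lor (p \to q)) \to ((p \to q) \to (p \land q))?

No

0 \nVdash (((q \land p) \lor p) \lor (p \to q)) \to ((p \to q) \to (p \land q)): already at 0 itself, 0 \Vdash ((q \land p) \lor p) \lor (p \to q) but 0 \nVdash (p \to q) \to (p \land q).
0 \nVdash (p \to q) \to (p \land q): already at 0 itself, 0 \Vdash p \to q but 0 \nVdash p \land q.
0 \nVdash p \land q since 0 fails p.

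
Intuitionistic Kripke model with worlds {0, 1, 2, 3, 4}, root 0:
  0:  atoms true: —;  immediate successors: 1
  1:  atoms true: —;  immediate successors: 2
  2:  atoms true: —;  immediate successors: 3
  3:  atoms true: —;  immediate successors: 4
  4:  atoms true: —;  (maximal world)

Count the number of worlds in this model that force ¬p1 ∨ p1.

0: forces it.
1: forces it.
2: forces it.
3: forces it.
4: forces it.
Worlds forcing the formula: {0, 1, 2, 3, 4}.

5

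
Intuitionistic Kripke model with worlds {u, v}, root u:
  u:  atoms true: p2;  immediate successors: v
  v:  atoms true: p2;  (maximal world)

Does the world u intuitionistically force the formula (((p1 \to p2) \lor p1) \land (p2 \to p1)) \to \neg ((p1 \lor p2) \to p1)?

Yes

u \Vdash (((p1 \to p2) \lor p1) \land (p2 \to p1)) \to \neg ((p1 \lor p2) \to p1) vacuously: no world accessible from u forces the antecedent ((p1 \to p2) \lor p1) \land (p2 \to p1).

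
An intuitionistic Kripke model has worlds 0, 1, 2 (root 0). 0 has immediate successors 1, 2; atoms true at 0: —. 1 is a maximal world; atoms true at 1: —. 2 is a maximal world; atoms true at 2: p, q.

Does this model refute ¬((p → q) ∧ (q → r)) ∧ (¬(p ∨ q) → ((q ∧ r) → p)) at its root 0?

Yes

0 ⊮ ¬((p → q) ∧ (q → r)) ∧ (¬(p ∨ q) → ((q ∧ r) → p)) since 0 fails ¬((p → q) ∧ (q → r)).
So the root 0 does not force ¬((p → q) ∧ (q → r)) ∧ (¬(p ∨ q) → ((q ∧ r) → p)); the model is a countermodel.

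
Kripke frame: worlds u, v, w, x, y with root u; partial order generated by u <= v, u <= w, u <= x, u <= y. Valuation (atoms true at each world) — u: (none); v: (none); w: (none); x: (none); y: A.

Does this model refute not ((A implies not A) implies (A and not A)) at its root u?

Yes

u does not force not ((A implies not A) implies (A and not A)) since y is accessible from u and y forces (A implies not A) implies (A and not A).
y forces (A implies not A) implies (A and not A) vacuously: no world accessible from y forces the antecedent A implies not A.
So the root u does not force not ((A implies not A) implies (A and not A)); the model is a countermodel.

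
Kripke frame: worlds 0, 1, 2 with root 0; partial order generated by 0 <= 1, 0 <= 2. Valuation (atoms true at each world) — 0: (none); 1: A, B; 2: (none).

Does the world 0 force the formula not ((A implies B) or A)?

No

0 does not force not ((A implies B) or A) since 0 is accessible from 0 and 0 forces (A implies B) or A.
0 forces (A implies B) or A via the disjunct A implies B.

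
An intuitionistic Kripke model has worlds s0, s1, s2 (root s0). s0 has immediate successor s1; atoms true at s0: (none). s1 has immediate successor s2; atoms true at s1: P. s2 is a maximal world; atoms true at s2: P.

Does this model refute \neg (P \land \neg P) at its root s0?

s0 \Vdash \neg (P \land \neg P): no world accessible from s0 forces P \land \neg P.
So the root s0 forces \neg (P \land \neg P); the model is not a countermodel.

No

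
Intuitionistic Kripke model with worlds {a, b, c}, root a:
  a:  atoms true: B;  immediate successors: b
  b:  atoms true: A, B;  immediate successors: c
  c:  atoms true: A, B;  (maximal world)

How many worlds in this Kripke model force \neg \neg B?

a: forces it.
b: forces it.
c: forces it.
Worlds forcing the formula: {a, b, c}.

3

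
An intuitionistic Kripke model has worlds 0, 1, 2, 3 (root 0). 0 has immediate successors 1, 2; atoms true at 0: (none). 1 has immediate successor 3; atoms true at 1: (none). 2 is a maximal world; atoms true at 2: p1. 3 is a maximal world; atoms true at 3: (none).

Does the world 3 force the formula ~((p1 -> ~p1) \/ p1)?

No

3 ||-/- ~((p1 -> ~p1) \/ p1) since 3 is accessible from 3 and 3 ||- (p1 -> ~p1) \/ p1.
3 ||- (p1 -> ~p1) \/ p1 via the disjunct p1 -> ~p1.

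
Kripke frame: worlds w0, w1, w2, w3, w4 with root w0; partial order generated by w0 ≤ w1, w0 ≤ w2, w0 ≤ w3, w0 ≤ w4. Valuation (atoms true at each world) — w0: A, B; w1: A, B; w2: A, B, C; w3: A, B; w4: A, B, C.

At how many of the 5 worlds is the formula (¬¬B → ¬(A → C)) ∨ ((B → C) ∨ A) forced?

w0: forces it.
w1: forces it.
w2: forces it.
w3: forces it.
w4: forces it.
Worlds forcing the formula: {w0, w1, w2, w3, w4}.

5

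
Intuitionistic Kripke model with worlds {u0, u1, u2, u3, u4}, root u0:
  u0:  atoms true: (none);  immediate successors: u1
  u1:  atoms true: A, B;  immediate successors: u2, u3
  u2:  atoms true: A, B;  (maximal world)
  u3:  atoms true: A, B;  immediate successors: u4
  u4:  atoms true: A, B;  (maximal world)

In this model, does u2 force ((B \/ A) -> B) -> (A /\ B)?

u2 ||- ((B \/ A) -> B) -> (A /\ B): every world accessible from u2 that forces (B \/ A) -> B (namely u2) also forces A /\ B.

Yes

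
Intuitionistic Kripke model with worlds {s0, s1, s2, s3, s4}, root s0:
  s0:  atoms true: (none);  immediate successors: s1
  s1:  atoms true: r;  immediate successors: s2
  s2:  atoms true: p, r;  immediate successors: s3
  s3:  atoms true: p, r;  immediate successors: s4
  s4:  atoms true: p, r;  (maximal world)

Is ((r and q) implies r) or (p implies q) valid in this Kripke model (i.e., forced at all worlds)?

s0 forces ((r and q) implies r) or (p implies q) via the disjunct (r and q) implies r.
Since the root s0 forces ((r and q) implies r) or (p implies q) and forcing is persistent (monotone upward), every world forces it.

Yes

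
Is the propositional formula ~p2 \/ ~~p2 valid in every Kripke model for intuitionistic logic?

No

This is the weak law of excluded middle, which is not intuitionistically valid.
A Kripke countermodel: worlds u0, u1, u2; order generated by u0 <= u1, u0 <= u2; atoms true at each world — u0:{}; u1:{p2}; u2:{}.
u0 ||-/- ~p2 \/ ~~p2: neither disjunct is forced at u0.
u0 ||-/- ~p2 since u1 is accessible from u0 and u1 ||- p2.
So the root u0 does not force the formula.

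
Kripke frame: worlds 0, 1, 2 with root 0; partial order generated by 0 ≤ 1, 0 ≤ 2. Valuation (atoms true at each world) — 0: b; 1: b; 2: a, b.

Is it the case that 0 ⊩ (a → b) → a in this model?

0 ⊮ (a → b) → a: already at 0 itself, 0 ⊩ a → b but 0 ⊮ a.
0 lacks atom a, so 0 ⊮ a.

No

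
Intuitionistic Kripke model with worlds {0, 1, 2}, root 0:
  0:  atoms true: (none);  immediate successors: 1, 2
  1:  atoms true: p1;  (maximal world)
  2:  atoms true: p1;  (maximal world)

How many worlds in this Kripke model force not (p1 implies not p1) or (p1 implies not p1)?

3

0: forces it.
1: forces it.
2: forces it.
Worlds forcing the formula: {0, 1, 2}.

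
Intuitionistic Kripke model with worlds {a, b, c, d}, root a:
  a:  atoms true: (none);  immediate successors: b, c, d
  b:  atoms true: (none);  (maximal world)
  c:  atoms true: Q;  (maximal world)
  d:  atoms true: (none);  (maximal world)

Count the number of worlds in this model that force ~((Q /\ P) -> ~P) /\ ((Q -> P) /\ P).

0

a: does not force it — a ||-/- ~((Q /\ P) -> ~P) /\ ((Q -> P) /\ P) since a fails ~((Q /\ P) -> ~P).
b: does not force it.
c: does not force it.
d: does not force it.
Worlds forcing the formula: { }.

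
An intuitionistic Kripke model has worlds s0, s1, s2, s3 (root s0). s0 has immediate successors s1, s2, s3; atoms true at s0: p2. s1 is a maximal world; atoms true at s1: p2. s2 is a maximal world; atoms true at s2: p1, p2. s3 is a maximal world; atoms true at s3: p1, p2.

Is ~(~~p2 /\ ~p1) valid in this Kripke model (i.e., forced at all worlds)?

Not every world: s0 ||-/- ~(~~p2 /\ ~p1).
s0 ||-/- ~(~~p2 /\ ~p1) since s1 is accessible from s0 and s1 ||- ~~p2 /\ ~p1.
s1 ||- ~~p2 /\ ~p1 since s1 forces both conjuncts.

No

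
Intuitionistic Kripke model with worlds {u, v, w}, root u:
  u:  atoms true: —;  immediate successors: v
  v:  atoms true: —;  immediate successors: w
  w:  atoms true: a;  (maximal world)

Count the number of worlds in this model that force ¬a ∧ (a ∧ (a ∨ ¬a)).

0

u: does not force it — u ⊮ ¬a ∧ (a ∧ (a ∨ ¬a)) since u fails ¬a.
v: does not force it.
w: does not force it.
Worlds forcing the formula: { }.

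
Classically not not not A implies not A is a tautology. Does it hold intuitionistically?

This is triple-negation reduction, which is intuitionistically derivable.
Assume not not not A and suppose A. Then not not A (double-negation introduction), contradicting not not not A. So not A.

Yes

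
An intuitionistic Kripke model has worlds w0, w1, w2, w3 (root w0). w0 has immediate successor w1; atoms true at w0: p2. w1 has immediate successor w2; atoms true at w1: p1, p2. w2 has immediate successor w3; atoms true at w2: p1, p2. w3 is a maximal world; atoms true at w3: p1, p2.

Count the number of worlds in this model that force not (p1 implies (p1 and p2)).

0

w0: does not force it — w0 does not force not (p1 implies (p1 and p2)) since w0 is accessible from w0 and w0 forces p1 implies (p1 and p2).
w1: does not force it — w1 does not force not (p1 implies (p1 and p2)) since w1 is accessible from w1 and w1 forces p1 implies (p1 and p2).
w2: does not force it.
w3: does not force it.
Worlds forcing the formula: { }.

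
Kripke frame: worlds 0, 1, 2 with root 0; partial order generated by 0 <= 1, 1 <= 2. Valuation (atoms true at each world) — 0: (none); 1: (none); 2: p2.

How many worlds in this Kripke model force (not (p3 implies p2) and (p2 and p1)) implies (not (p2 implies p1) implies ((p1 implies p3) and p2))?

3

0: forces it.
1: forces it.
2: forces it.
Worlds forcing the formula: {0, 1, 2}.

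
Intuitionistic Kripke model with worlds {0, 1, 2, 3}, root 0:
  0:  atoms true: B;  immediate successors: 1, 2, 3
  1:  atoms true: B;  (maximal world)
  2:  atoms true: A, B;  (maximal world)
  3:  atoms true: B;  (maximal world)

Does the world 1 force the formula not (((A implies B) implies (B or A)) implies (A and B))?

Yes

1 forces not (((A implies B) implies (B or A)) implies (A and B)): no world accessible from 1 forces ((A implies B) implies (B or A)) implies (A and B).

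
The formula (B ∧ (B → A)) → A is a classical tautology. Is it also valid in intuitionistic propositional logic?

This is modus ponens in implicational form, which is intuitionistically derivable.
If a world forces B and B → A, then applying the implication at that world (which is accessible from itself) gives A.

Yes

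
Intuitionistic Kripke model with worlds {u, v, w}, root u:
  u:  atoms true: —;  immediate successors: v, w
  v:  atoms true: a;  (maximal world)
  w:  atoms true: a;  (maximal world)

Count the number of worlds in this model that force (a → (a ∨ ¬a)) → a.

2

u: does not force it — u ⊮ (a → (a ∨ ¬a)) → a: already at u itself, u ⊩ a → (a ∨ ¬a) but u ⊮ a.
v: forces it.
w: forces it.
Worlds forcing the formula: {v, w}.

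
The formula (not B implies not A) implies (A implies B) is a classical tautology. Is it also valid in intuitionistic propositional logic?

No

This is the converse of contraposition, which is not intuitionistically valid.
A Kripke countermodel: worlds 0, 1; order generated by 0 <= 1; atoms true at each world — 0:{A}; 1:{A,B}.
0 does not force (not B implies not A) implies (A implies B): already at 0 itself, 0 forces not B implies not A but 0 does not force A implies B.
0 does not force A implies B: already at 0 itself, 0 forces A but 0 does not force B.
0 lacks atom B, so 0 does not force B.
So the root 0 does not force the formula.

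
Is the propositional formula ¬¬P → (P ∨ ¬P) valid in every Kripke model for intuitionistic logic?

This is a variant of double-negation elimination (deriving excluded middle from double negation), which is not intuitionistically valid.
A Kripke countermodel: worlds u, v; order generated by u ≤ v; atoms true at each world — u:{}; v:{P}.
u ⊮ ¬¬P → (P ∨ ¬P): already at u itself, u ⊩ ¬¬P but u ⊮ P ∨ ¬P.
u ⊮ P ∨ ¬P: neither disjunct is forced at u.
u lacks atom P, so u ⊮ P.
So the root u does not force the formula.

No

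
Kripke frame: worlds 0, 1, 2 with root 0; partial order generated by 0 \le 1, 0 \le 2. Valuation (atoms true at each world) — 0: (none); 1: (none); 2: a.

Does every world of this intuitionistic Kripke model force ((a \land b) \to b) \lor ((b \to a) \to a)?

Yes

0 \Vdash ((a \land b) \to b) \lor ((b \to a) \to a) via the disjunct (a \land b) \to b.
Since the root 0 forces ((a \land b) \to b) \lor ((b \to a) \to a) and forcing is persistent (monotone upward), every world forces it.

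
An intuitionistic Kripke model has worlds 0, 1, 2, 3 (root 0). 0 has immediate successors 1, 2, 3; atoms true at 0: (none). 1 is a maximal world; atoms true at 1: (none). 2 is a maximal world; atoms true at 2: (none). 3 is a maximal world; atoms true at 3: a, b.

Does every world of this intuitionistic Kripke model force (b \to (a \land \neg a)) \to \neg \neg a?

Not every world: 0 \nVdash (b \to (a \land \neg a)) \to \neg \neg a.
0 \nVdash (b \to (a \land \neg a)) \to \neg \neg a: at the accessible world 1, 1 \Vdash b \to (a \land \neg a) but 1 \nVdash \neg \neg a.
1 \nVdash \neg \neg a since 1 is accessible from 1 and 1 \Vdash \neg a.

No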